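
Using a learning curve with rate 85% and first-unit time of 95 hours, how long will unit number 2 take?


Formula: T_n = T_1 * (learning_rate)^(log2(n)) where learning_rate = rate/100
Doublings = log2(2) = 1
T_n = 95 * 0.85^1
T_n = 95 * 0.85 = 80.8 hours

80.8 hours


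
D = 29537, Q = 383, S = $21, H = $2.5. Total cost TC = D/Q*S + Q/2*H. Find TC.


TC = 29537/383 * 21 + 383/2 * 2.5

$2098.27


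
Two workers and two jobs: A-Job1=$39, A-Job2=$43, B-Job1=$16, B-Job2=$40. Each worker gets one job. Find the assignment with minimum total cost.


Option 1: A->1 + B->2 = $39 + $40 = $79
Option 2: A->2 + B->1 = $43 + $16 = $59
Min cost = min($79, $59) = $59

$59


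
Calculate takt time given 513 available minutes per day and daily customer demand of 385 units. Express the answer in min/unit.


Formula: Takt Time = Available Production Time / Customer Demand
Takt = 513 min/day / 385 units/day
Takt = 1.33 min/unit

1.33 min/unit


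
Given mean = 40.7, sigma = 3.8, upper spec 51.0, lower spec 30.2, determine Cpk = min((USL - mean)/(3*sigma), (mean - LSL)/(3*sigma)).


Cpu = (51.0 - 40.7) / (3 * 3.8) = 0.9
Cpl = (40.7 - 30.2) / (3 * 3.8) = 0.92
Cpk = min(0.9, 0.92) = 0.9

0.9


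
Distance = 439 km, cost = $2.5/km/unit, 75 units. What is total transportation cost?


TC = dist * cost * units = 439 * 2.5 * 75 = $82312.50

$82312.50


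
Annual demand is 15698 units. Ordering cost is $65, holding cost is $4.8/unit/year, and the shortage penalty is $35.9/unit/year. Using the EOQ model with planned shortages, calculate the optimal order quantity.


Formula: EOQ* = sqrt(2DS/H) * sqrt((H+P)/P)
Base EOQ = sqrt(2*15698*65/4.8) = 652.04 units
Correction = sqrt((4.8+35.9)/35.9) = 1.06476
EOQ* = 652.04 * 1.06476 = 694.3 units

694.3 units


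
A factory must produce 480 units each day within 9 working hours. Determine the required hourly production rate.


Formula: Production Rate = Daily Demand / Available Hours
Rate = 480 units/day / 9 hours/day
Rate = 53.3 units/hour

53.3 units/hour


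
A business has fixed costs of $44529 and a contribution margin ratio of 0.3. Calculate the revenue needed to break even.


Formula: BER = Fixed Costs / Contribution Margin Ratio
BER = $44529 / 0.3
BER = $148430.00 (to the nearest cent)

$148430.00


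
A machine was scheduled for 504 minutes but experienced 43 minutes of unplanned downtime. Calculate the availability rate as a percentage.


Formula: Availability = (Planned Time - Downtime) / Planned Time * 100
Uptime = 504 - 43 = 461 min
Availability = 461 / 504 * 100 = 91.5%

91.5%


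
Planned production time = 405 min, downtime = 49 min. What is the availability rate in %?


Formula: Availability = (Planned Time - Downtime) / Planned Time * 100
Uptime = 405 - 49 = 356 min
Availability = 356 / 405 * 100 = 87.9%

87.9%


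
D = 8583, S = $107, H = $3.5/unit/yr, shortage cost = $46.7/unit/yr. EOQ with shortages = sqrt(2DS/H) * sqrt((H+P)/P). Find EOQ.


Formula: EOQ* = sqrt(2DS/H) * sqrt((H+P)/P)
Base EOQ = sqrt(2*8583*107/3.5) = 724.42 units
Correction = sqrt((3.5+46.7)/46.7) = 1.0368
EOQ* = 724.42 * 1.0368 = 751.1 units

751.1 units


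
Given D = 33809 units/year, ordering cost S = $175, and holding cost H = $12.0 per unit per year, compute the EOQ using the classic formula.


Formula: EOQ = sqrt(2 * D * S / H)
Numerator: 2 * 33809 * 175 = 11833150
2DS/H = 11833150 / 12.0 = 986095.8
EOQ = sqrt(986095.8) = 993.0 units

993.0 units


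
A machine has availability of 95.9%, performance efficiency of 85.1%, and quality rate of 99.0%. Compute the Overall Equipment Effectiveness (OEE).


Formula: OEE = Availability * Performance * Quality / 10000
A * P = 95.9% * 85.1% / 100 = 81.61%
OEE = 81.61% * 99.0% / 100 = 80.8%

80.8%


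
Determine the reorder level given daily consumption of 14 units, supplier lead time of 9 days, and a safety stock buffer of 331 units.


Formula: ROP = (Daily Demand * Lead Time) + Safety Stock
Demand during lead time = 14 * 9 = 126 units
ROP = 126 + 331 = 457 units

457 units


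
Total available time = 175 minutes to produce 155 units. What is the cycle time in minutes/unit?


Formula: CT = Available Time / Number of Units
CT = 175 min / 155 units
CT = 1.13 min/unit

1.13 min/unit


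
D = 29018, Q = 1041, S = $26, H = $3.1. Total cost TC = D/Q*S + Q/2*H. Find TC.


TC = 29018/1041 * 26 + 1041/2 * 3.1

$2338.30


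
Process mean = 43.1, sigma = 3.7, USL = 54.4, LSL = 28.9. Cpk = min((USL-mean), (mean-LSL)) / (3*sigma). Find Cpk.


Cpu = (54.4 - 43.1) / (3 * 3.7) = 1.02
Cpl = (43.1 - 28.9) / (3 * 3.7) = 1.28
Cpk = min(1.02, 1.28) = 1.02

1.02


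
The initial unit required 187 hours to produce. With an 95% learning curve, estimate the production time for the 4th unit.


Formula: T_n = T_1 * (learning_rate)^(log2(n)) where learning_rate = rate/100
Doublings = log2(4) = 2
T_n = 187 * 0.95^2
T_n = 187 * 0.9025 = 168.8 hours

168.8 hours


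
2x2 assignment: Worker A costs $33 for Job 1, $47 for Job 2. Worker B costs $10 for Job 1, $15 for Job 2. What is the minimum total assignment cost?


Option 1: A->1 + B->2 = $33 + $15 = $48
Option 2: A->2 + B->1 = $47 + $10 = $57
Min cost = min($48, $57) = $48

$48


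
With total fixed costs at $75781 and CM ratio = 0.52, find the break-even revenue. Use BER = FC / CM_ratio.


Formula: BER = Fixed Costs / Contribution Margin Ratio
BER = $75781 / 0.52
BER = $145732.69 (to the nearest cent)

$145732.69


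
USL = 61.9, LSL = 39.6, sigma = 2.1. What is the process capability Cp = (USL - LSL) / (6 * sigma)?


Cp = (61.9 - 39.6) / (6 * 2.1)

1.77


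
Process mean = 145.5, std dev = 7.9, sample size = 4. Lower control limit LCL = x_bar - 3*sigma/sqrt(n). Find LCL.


LCL = 145.5 - 3 * 7.9 / sqrt(4)

133.65


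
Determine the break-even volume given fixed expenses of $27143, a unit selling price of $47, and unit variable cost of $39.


Formula: BEQ = Fixed Costs / (Price - Variable Cost)
Contribution margin = $47 - $39 = $8/unit
BEQ = ceil($27143 / $8/unit) = ceil(3392.88) = 3393 units

3393 units


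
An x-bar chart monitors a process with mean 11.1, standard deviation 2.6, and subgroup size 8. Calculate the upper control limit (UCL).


UCL = 11.1 + 3 * 2.6 / sqrt(8)

13.86


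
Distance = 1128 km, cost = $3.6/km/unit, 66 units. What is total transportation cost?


TC = dist * cost * units = 1128 * 3.6 * 66 = $268012.80

$268012.80


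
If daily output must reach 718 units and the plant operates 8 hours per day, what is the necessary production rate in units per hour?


Formula: Production Rate = Daily Demand / Available Hours
Rate = 718 units/day / 8 hours/day
Rate = 89.8 units/hour

89.8 units/hour


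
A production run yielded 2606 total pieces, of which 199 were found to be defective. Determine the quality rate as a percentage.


Formula: Quality Rate = Good Pieces / Total Pieces * 100
Good pieces = 2606 - 199 = 2407
QR = 2407 / 2606 * 100 = 92.4%

92.4%


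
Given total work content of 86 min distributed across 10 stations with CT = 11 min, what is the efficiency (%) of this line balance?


Formula: Efficiency = Sum of Task Times / (N_stations * CT) * 100
Total station capacity = 10 stations * 11 min = 110 min
Efficiency = 86 / 110 * 100 = 78.2%

78.2%


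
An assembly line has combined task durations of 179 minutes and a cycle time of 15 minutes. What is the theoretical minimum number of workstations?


Formula: N_min = ceil(Sum of Task Times / Cycle Time)
N_min = ceil(179 min / 15 min) = ceil(11.9333)
N_min = 12 stations

12


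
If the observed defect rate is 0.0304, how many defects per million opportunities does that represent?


DPMO = defect_rate * 1000000 = 0.0304 * 1000000

30400


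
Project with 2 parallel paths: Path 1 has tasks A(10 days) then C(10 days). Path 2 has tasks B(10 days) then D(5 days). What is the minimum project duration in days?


Path 1 = 10 + 10 = 20 days
Path 2 = 10 + 5 = 15 days
Duration = max(20, 15) = 20 days

20 days


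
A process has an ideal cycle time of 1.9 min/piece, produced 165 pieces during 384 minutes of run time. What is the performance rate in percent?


Formula: Performance = (Ideal CT * Total Count) / Run Time * 100
Ideal output time = 1.9 * 165 = 313.5 min
Performance = 313.5 / 384 * 100 = 81.6%

81.6%


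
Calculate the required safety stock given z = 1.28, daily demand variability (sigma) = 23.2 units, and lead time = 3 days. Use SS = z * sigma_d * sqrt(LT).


Formula: SS = z * sigma_d * sqrt(LT)
sqrt(LT) = sqrt(3) = 1.7321
SS = 1.28 * 23.2 * 1.7321
SS = 51.4 units

51.4 units


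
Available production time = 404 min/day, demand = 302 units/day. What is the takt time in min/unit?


Formula: Takt Time = Available Production Time / Customer Demand
Takt = 404 min/day / 302 units/day
Takt = 1.34 min/unit

1.34 min/unit


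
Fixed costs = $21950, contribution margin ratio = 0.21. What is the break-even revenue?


Formula: BER = Fixed Costs / Contribution Margin Ratio
BER = $21950 / 0.21
BER = $104523.81 (to the nearest cent)

$104523.81


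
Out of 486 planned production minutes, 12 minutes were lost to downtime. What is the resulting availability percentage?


Formula: Availability = (Planned Time - Downtime) / Planned Time * 100
Uptime = 486 - 12 = 474 min
Availability = 474 / 486 * 100 = 97.5%

97.5%


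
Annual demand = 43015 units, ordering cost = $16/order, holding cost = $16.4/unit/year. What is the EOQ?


Formula: EOQ = sqrt(2 * D * S / H)
Numerator: 2 * 43015 * 16 = 1376480
2DS/H = 1376480 / 16.4 = 83931.7
EOQ = sqrt(83931.7) = 289.7 units

289.7 units


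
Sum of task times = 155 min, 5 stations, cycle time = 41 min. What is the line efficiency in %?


Formula: Efficiency = Sum of Task Times / (N_stations * CT) * 100
Total station capacity = 5 stations * 41 min = 205 min
Efficiency = 155 / 205 * 100 = 75.6%

75.6%


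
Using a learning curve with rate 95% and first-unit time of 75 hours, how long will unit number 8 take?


Formula: T_n = T_1 * (learning_rate)^(log2(n)) where learning_rate = rate/100
Doublings = log2(8) = 3
T_n = 75 * 0.95^3
T_n = 75 * 0.8574 = 64.3 hours

64.3 hours


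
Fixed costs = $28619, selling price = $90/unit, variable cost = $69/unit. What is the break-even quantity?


Formula: BEQ = Fixed Costs / (Price - Variable Cost)
Contribution margin = $90 - $69 = $21/unit
BEQ = ceil($28619 / $21/unit) = ceil(1362.81) = 1363 units

1363 units


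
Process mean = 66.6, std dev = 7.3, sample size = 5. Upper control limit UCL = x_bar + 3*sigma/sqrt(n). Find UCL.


UCL = 66.6 + 3 * 7.3 / sqrt(5)

76.39


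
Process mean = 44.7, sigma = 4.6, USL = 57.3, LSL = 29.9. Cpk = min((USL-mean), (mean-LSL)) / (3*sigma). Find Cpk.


Cpu = (57.3 - 44.7) / (3 * 4.6) = 0.91
Cpl = (44.7 - 29.9) / (3 * 4.6) = 1.07
Cpk = min(0.91, 1.07) = 0.91

0.91


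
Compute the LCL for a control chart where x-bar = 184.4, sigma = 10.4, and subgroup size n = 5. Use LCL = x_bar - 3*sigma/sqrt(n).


LCL = 184.4 - 3 * 10.4 / sqrt(5)

170.45


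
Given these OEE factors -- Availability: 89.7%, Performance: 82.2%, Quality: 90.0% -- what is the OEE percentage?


Formula: OEE = Availability * Performance * Quality / 10000
A * P = 89.7% * 82.2% / 100 = 73.73%
OEE = 73.73% * 90.0% / 100 = 66.4%

66.4%


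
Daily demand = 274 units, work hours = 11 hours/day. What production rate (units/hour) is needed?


Formula: Production Rate = Daily Demand / Available Hours
Rate = 274 units/day / 11 hours/day
Rate = 24.9 units/hour

24.9 units/hour


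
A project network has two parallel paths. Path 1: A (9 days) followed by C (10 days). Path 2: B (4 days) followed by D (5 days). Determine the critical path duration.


Path 1 = 9 + 10 = 19 days
Path 2 = 4 + 5 = 9 days
Duration = max(19, 9) = 19 days

19 days


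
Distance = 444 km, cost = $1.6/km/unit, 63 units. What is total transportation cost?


TC = dist * cost * units = 444 * 1.6 * 63 = $44755.20

$44755.20


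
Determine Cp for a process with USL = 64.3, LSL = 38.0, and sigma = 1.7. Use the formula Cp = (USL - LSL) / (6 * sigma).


Cp = (64.3 - 38.0) / (6 * 1.7)

2.58


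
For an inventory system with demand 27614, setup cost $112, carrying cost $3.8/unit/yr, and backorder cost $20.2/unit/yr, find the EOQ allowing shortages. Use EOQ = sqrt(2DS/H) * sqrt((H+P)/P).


Formula: EOQ* = sqrt(2DS/H) * sqrt((H+P)/P)
Base EOQ = sqrt(2*27614*112/3.8) = 1275.84 units
Correction = sqrt((3.8+20.2)/20.2) = 1.09001
EOQ* = 1275.84 * 1.09001 = 1390.7 units

1390.7 units


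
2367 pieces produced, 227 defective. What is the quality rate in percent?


Formula: Quality Rate = Good Pieces / Total Pieces * 100
Good pieces = 2367 - 227 = 2140
QR = 2140 / 2367 * 100 = 90.4%

90.4%


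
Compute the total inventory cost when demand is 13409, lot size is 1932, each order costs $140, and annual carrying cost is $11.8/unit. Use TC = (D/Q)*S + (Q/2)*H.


TC = 13409/1932 * 140 + 1932/2 * 11.8

$12370.47


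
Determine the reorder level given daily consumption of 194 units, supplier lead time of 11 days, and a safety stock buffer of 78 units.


Formula: ROP = (Daily Demand * Lead Time) + Safety Stock
Demand during lead time = 194 * 11 = 2134 units
ROP = 2134 + 78 = 2212 units

2212 units


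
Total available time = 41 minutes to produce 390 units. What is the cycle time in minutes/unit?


Formula: CT = Available Time / Number of Units
CT = 41 min / 390 units
CT = 0.11 min/unit

0.11 min/unit


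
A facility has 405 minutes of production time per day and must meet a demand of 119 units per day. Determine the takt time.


Formula: Takt Time = Available Production Time / Customer Demand
Takt = 405 min/day / 119 units/day
Takt = 3.4 min/unit

3.4 min/unit


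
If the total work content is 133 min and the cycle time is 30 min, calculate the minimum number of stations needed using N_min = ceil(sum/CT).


Formula: N_min = ceil(Sum of Task Times / Cycle Time)
N_min = ceil(133 min / 30 min) = ceil(4.4333)
N_min = 5 stations

5


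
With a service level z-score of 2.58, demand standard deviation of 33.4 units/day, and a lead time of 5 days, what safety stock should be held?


Formula: SS = z * sigma_d * sqrt(LT)
sqrt(LT) = sqrt(5) = 2.2361
SS = 2.58 * 33.4 * 2.2361
SS = 192.7 units

192.7 units


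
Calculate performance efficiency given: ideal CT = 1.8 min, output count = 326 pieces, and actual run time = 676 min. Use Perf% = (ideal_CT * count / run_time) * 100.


Formula: Performance = (Ideal CT * Total Count) / Run Time * 100
Ideal output time = 1.8 * 326 = 586.8 min
Performance = 586.8 / 676 * 100 = 86.8%

86.8%


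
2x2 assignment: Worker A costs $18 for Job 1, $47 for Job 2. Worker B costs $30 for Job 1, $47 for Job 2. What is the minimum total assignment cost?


Option 1: A->1 + B->2 = $18 + $47 = $65
Option 2: A->2 + B->1 = $47 + $30 = $77
Min cost = min($65, $77) = $65

$65


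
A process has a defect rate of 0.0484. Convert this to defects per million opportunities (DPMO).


DPMO = defect_rate * 1000000 = 0.0484 * 1000000

48400


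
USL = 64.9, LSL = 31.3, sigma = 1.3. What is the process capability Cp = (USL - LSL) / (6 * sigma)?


Cp = (64.9 - 31.3) / (6 * 1.3)

4.31


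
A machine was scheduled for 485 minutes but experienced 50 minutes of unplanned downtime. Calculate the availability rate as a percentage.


Formula: Availability = (Planned Time - Downtime) / Planned Time * 100
Uptime = 485 - 50 = 435 min
Availability = 435 / 485 * 100 = 89.7%

89.7%


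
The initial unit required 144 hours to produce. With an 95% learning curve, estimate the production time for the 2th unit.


Formula: T_n = T_1 * (learning_rate)^(log2(n)) where learning_rate = rate/100
Doublings = log2(2) = 1
T_n = 144 * 0.95^1
T_n = 144 * 0.95 = 136.8 hours

136.8 hours


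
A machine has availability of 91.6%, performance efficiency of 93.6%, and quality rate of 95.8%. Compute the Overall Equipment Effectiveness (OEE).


Formula: OEE = Availability * Performance * Quality / 10000
A * P = 91.6% * 93.6% / 100 = 85.74%
OEE = 85.74% * 95.8% / 100 = 82.1%

82.1%


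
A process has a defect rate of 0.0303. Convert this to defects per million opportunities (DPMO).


DPMO = defect_rate * 1000000 = 0.0303 * 1000000

30300


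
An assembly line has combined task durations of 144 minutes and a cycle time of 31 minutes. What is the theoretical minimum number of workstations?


Formula: N_min = ceil(Sum of Task Times / Cycle Time)
N_min = ceil(144 min / 31 min) = ceil(4.6452)
N_min = 5 stations

5


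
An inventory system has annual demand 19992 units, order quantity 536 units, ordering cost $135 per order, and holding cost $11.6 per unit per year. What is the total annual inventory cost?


TC = 19992/536 * 135 + 536/2 * 11.6

$8144.10


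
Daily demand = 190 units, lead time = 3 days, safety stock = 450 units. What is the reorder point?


Formula: ROP = (Daily Demand * Lead Time) + Safety Stock
Demand during lead time = 190 * 3 = 570 units
ROP = 570 + 450 = 1020 units

1020 units


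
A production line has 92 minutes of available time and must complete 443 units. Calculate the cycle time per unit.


Formula: CT = Available Time / Number of Units
CT = 92 min / 443 units
CT = 0.21 min/unit

0.21 min/unit


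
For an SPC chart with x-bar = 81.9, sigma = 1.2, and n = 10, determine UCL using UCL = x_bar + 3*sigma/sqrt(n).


UCL = 81.9 + 3 * 1.2 / sqrt(10)

83.04


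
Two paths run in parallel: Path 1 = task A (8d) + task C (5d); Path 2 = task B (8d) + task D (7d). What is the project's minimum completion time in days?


Path 1 = 8 + 5 = 13 days
Path 2 = 8 + 7 = 15 days
Duration = max(13, 15) = 15 days

15 days


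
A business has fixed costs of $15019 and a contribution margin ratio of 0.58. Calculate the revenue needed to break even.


Formula: BER = Fixed Costs / Contribution Margin Ratio
BER = $15019 / 0.58
BER = $25894.83 (to the nearest cent)

$25894.83


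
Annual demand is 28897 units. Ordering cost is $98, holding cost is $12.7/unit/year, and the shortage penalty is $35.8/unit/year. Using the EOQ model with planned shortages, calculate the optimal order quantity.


Formula: EOQ* = sqrt(2DS/H) * sqrt((H+P)/P)
Base EOQ = sqrt(2*28897*98/12.7) = 667.81 units
Correction = sqrt((12.7+35.8)/35.8) = 1.16394
EOQ* = 667.81 * 1.16394 = 777.3 units

777.3 units


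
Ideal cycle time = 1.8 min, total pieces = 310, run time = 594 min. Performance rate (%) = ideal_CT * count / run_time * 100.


Formula: Performance = (Ideal CT * Total Count) / Run Time * 100
Ideal output time = 1.8 * 310 = 558.0 min
Performance = 558.0 / 594 * 100 = 93.9%

93.9%


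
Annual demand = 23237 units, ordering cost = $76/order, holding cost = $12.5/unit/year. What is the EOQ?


Formula: EOQ = sqrt(2 * D * S / H)
Numerator: 2 * 23237 * 76 = 3532024
2DS/H = 3532024 / 12.5 = 282561.9
EOQ = sqrt(282561.9) = 531.6 units

531.6 units


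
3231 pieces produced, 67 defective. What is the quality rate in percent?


Formula: Quality Rate = Good Pieces / Total Pieces * 100
Good pieces = 3231 - 67 = 3164
QR = 3164 / 3231 * 100 = 97.9%

97.9%


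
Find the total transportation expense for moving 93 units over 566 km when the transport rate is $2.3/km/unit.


TC = dist * cost * units = 566 * 2.3 * 93 = $121067.40

$121067.40


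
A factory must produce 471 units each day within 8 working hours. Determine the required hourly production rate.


Formula: Production Rate = Daily Demand / Available Hours
Rate = 471 units/day / 8 hours/day
Rate = 58.9 units/hour

58.9 units/hour


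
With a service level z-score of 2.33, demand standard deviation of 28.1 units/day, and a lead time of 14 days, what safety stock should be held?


Formula: SS = z * sigma_d * sqrt(LT)
sqrt(LT) = sqrt(14) = 3.7417
SS = 2.33 * 28.1 * 3.7417
SS = 245.0 units

245.0 units


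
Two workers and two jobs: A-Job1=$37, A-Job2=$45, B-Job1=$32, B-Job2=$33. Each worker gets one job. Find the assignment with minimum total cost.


Option 1: A->1 + B->2 = $37 + $33 = $70
Option 2: A->2 + B->1 = $45 + $32 = $77
Min cost = min($70, $77) = $70

$70


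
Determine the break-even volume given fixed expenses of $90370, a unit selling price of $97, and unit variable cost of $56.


Formula: BEQ = Fixed Costs / (Price - Variable Cost)
Contribution margin = $97 - $56 = $41/unit
BEQ = ceil($90370 / $41/unit) = ceil(2204.15) = 2205 units

2205 units


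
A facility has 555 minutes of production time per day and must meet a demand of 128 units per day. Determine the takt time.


Formula: Takt Time = Available Production Time / Customer Demand
Takt = 555 min/day / 128 units/day
Takt = 4.34 min/unit

4.34 min/unit


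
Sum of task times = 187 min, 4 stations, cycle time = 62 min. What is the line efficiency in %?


Formula: Efficiency = Sum of Task Times / (N_stations * CT) * 100
Total station capacity = 4 stations * 62 min = 248 min
Efficiency = 187 / 248 * 100 = 75.4%

75.4%


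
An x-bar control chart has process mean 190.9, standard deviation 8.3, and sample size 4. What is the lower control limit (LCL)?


LCL = 190.9 - 3 * 8.3 / sqrt(4)

178.45


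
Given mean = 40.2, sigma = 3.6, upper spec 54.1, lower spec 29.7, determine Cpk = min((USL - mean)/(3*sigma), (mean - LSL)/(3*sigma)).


Cpu = (54.1 - 40.2) / (3 * 3.6) = 1.29
Cpl = (40.2 - 29.7) / (3 * 3.6) = 0.97
Cpk = min(1.29, 0.97) = 0.97

0.97


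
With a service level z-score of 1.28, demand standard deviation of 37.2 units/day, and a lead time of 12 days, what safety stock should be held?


Formula: SS = z * sigma_d * sqrt(LT)
sqrt(LT) = sqrt(12) = 3.4641
SS = 1.28 * 37.2 * 3.4641
SS = 164.9 units

164.9 units


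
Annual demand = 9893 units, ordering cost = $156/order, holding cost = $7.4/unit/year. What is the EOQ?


Formula: EOQ = sqrt(2 * D * S / H)
Numerator: 2 * 9893 * 156 = 3086616
2DS/H = 3086616 / 7.4 = 417110.3
EOQ = sqrt(417110.3) = 645.8 units

645.8 units


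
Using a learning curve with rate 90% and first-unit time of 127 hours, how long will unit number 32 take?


Formula: T_n = T_1 * (learning_rate)^(log2(n)) where learning_rate = rate/100
Doublings = log2(32) = 5
T_n = 127 * 0.9^5
T_n = 127 * 0.5905 = 75.0 hours

75.0 hours


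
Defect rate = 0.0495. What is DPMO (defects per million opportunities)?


DPMO = defect_rate * 1000000 = 0.0495 * 1000000

49500


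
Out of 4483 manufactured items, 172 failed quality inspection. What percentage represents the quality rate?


Formula: Quality Rate = Good Pieces / Total Pieces * 100
Good pieces = 4483 - 172 = 4311
QR = 4311 / 4483 * 100 = 96.2%

96.2%


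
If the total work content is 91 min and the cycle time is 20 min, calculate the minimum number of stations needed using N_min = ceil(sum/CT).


Formula: N_min = ceil(Sum of Task Times / Cycle Time)
N_min = ceil(91 min / 20 min) = ceil(4.55)
N_min = 5 stations

5


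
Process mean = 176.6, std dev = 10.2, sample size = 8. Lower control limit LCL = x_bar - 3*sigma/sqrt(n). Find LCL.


LCL = 176.6 - 3 * 10.2 / sqrt(8)

165.78


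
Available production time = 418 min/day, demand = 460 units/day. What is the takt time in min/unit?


Formula: Takt Time = Available Production Time / Customer Demand
Takt = 418 min/day / 460 units/day
Takt = 0.91 min/unit

0.91 min/unit


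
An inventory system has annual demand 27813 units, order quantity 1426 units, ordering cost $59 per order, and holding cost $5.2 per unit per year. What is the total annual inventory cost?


TC = 27813/1426 * 59 + 1426/2 * 5.2

$4858.35


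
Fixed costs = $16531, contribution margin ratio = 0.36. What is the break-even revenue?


Formula: BER = Fixed Costs / Contribution Margin Ratio
BER = $16531 / 0.36
BER = $45919.44 (to the nearest cent)

$45919.44


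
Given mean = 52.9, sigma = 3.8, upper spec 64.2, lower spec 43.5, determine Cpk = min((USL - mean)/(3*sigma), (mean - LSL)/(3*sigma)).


Cpu = (64.2 - 52.9) / (3 * 3.8) = 0.99
Cpl = (52.9 - 43.5) / (3 * 3.8) = 0.82
Cpk = min(0.99, 0.82) = 0.82

0.82


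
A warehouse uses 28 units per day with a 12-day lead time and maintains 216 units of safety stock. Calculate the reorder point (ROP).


Formula: ROP = (Daily Demand * Lead Time) + Safety Stock
Demand during lead time = 28 * 12 = 336 units
ROP = 336 + 216 = 552 units

552 units


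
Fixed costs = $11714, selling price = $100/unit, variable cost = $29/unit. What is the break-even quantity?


Formula: BEQ = Fixed Costs / (Price - Variable Cost)
Contribution margin = $100 - $29 = $71/unit
BEQ = ceil($11714 / $71/unit) = ceil(164.99) = 165 units

165 units


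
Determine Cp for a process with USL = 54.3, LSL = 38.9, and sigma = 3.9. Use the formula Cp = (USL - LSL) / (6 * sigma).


Cp = (54.3 - 38.9) / (6 * 3.9)

0.66


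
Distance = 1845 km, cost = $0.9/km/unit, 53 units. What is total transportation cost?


TC = dist * cost * units = 1845 * 0.9 * 53 = $88006.50

$88006.50


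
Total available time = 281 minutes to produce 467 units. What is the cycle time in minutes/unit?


Formula: CT = Available Time / Number of Units
CT = 281 min / 467 units
CT = 0.6 min/unit

0.6 min/unit


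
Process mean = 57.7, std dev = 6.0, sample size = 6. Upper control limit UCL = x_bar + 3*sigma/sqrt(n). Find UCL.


UCL = 57.7 + 3 * 6.0 / sqrt(6)

65.05


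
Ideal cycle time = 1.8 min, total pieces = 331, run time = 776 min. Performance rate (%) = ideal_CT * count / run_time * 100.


Formula: Performance = (Ideal CT * Total Count) / Run Time * 100
Ideal output time = 1.8 * 331 = 595.8 min
Performance = 595.8 / 776 * 100 = 76.8%

76.8%


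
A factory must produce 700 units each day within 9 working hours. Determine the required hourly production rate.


Formula: Production Rate = Daily Demand / Available Hours
Rate = 700 units/day / 9 hours/day
Rate = 77.8 units/hour

77.8 units/hour


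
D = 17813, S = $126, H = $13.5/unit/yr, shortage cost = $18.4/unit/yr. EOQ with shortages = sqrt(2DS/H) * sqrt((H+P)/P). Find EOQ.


Formula: EOQ* = sqrt(2DS/H) * sqrt((H+P)/P)
Base EOQ = sqrt(2*17813*126/13.5) = 576.64 units
Correction = sqrt((13.5+18.4)/18.4) = 1.3167
EOQ* = 576.64 * 1.3167 = 759.3 units

759.3 units


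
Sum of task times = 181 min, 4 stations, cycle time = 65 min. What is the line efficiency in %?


Formula: Efficiency = Sum of Task Times / (N_stations * CT) * 100
Total station capacity = 4 stations * 65 min = 260 min
Efficiency = 181 / 260 * 100 = 69.6%

69.6%


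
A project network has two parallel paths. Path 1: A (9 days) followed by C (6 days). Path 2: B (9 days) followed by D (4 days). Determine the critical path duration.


Path 1 = 9 + 6 = 15 days
Path 2 = 9 + 4 = 13 days
Duration = max(15, 13) = 15 days

15 days


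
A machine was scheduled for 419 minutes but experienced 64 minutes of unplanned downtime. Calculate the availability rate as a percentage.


Formula: Availability = (Planned Time - Downtime) / Planned Time * 100
Uptime = 419 - 64 = 355 min
Availability = 355 / 419 * 100 = 84.7%

84.7%


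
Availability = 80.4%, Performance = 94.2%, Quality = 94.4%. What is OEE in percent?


Formula: OEE = Availability * Performance * Quality / 10000
A * P = 80.4% * 94.2% / 100 = 75.74%
OEE = 75.74% * 94.4% / 100 = 71.5%

71.5%


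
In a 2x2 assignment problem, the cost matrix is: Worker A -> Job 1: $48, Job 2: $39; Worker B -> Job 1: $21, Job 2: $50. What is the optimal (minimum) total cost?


Option 1: A->1 + B->2 = $48 + $50 = $98
Option 2: A->2 + B->1 = $39 + $21 = $60
Min cost = min($98, $60) = $60

$60


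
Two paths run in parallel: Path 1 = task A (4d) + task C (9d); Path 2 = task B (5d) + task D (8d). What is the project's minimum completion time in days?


Path 1 = 4 + 9 = 13 days
Path 2 = 5 + 8 = 13 days
Duration = max(13, 13) = 13 days

13 days


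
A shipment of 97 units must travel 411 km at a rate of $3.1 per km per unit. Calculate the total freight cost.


TC = dist * cost * units = 411 * 3.1 * 97 = $123587.70

$123587.70


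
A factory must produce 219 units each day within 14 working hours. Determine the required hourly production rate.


Formula: Production Rate = Daily Demand / Available Hours
Rate = 219 units/day / 14 hours/day
Rate = 15.6 units/hour

15.6 units/hour


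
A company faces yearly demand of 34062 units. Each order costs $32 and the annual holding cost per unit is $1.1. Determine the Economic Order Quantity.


Formula: EOQ = sqrt(2 * D * S / H)
Numerator: 2 * 34062 * 32 = 2179968
2DS/H = 2179968 / 1.1 = 1981789.1
EOQ = sqrt(1981789.1) = 1407.8 units

1407.8 units


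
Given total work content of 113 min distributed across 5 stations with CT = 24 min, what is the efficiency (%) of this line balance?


Formula: Efficiency = Sum of Task Times / (N_stations * CT) * 100
Total station capacity = 5 stations * 24 min = 120 min
Efficiency = 113 / 120 * 100 = 94.2%

94.2%


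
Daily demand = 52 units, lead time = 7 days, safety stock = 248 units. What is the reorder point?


Formula: ROP = (Daily Demand * Lead Time) + Safety Stock
Demand during lead time = 52 * 7 = 364 units
ROP = 364 + 248 = 612 units

612 units


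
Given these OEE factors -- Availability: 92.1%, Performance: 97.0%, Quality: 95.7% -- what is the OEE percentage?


Formula: OEE = Availability * Performance * Quality / 10000
A * P = 92.1% * 97.0% / 100 = 89.34%
OEE = 89.34% * 95.7% / 100 = 85.5%

85.5%


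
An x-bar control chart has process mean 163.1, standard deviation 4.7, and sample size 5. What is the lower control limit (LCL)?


LCL = 163.1 - 3 * 4.7 / sqrt(5)

156.79


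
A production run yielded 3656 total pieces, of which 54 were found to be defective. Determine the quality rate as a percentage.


Formula: Quality Rate = Good Pieces / Total Pieces * 100
Good pieces = 3656 - 54 = 3602
QR = 3602 / 3656 * 100 = 98.5%

98.5%


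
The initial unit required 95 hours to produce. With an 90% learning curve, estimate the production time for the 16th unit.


Formula: T_n = T_1 * (learning_rate)^(log2(n)) where learning_rate = rate/100
Doublings = log2(16) = 4
T_n = 95 * 0.9^4
T_n = 95 * 0.6561 = 62.3 hours

62.3 hours


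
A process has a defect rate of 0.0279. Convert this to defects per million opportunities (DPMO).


DPMO = defect_rate * 1000000 = 0.0279 * 1000000

27900


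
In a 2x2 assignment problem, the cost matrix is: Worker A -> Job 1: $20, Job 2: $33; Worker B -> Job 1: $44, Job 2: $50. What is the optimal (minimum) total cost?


Option 1: A->1 + B->2 = $20 + $50 = $70
Option 2: A->2 + B->1 = $33 + $44 = $77
Min cost = min($70, $77) = $70

$70


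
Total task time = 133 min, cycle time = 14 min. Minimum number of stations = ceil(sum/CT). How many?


Formula: N_min = ceil(Sum of Task Times / Cycle Time)
N_min = ceil(133 min / 14 min) = ceil(9.5)
N_min = 10 stations

10


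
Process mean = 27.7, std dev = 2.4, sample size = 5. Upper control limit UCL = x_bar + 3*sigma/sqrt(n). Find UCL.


UCL = 27.7 + 3 * 2.4 / sqrt(5)

30.92


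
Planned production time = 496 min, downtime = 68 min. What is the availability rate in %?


Formula: Availability = (Planned Time - Downtime) / Planned Time * 100
Uptime = 496 - 68 = 428 min
Availability = 428 / 496 * 100 = 86.3%

86.3%


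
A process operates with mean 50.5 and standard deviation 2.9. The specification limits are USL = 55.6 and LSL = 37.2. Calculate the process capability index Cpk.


Cpu = (55.6 - 50.5) / (3 * 2.9) = 0.59
Cpl = (50.5 - 37.2) / (3 * 2.9) = 1.53
Cpk = min(0.59, 1.53) = 0.59

0.59


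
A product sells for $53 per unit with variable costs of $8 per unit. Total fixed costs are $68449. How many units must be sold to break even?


Formula: BEQ = Fixed Costs / (Price - Variable Cost)
Contribution margin = $53 - $8 = $45/unit
BEQ = ceil($68449 / $45/unit) = ceil(1521.09) = 1522 units

1522 units


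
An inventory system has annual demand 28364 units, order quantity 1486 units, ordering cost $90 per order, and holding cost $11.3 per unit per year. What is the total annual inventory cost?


TC = 28364/1486 * 90 + 1486/2 * 11.3

$10113.77


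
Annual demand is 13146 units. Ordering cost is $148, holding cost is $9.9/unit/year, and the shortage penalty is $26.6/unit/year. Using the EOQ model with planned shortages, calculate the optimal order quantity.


Formula: EOQ* = sqrt(2DS/H) * sqrt((H+P)/P)
Base EOQ = sqrt(2*13146*148/9.9) = 626.94 units
Correction = sqrt((9.9+26.6)/26.6) = 1.1714
EOQ* = 626.94 * 1.1714 = 734.4 units

734.4 units


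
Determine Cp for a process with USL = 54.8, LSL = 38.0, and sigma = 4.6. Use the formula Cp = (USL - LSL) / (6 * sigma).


Cp = (54.8 - 38.0) / (6 * 4.6)

0.61


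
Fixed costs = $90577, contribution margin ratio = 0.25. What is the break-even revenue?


Formula: BER = Fixed Costs / Contribution Margin Ratio
BER = $90577 / 0.25
BER = $362308.00 (to the nearest cent)

$362308.00


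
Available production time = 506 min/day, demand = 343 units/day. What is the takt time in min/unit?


Formula: Takt Time = Available Production Time / Customer Demand
Takt = 506 min/day / 343 units/day
Takt = 1.48 min/unit

1.48 min/unit


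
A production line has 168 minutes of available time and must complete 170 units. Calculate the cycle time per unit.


Formula: CT = Available Time / Number of Units
CT = 168 min / 170 units
CT = 0.99 min/unit

0.99 min/unit


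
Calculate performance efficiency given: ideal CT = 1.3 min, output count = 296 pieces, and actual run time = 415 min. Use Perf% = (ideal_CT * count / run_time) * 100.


Formula: Performance = (Ideal CT * Total Count) / Run Time * 100
Ideal output time = 1.3 * 296 = 384.8 min
Performance = 384.8 / 415 * 100 = 92.7%

92.7%


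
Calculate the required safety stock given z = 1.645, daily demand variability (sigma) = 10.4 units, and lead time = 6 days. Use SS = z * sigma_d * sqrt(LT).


Formula: SS = z * sigma_d * sqrt(LT)
sqrt(LT) = sqrt(6) = 2.4495
SS = 1.645 * 10.4 * 2.4495
SS = 41.9 units

41.9 units


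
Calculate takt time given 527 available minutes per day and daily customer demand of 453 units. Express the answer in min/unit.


Formula: Takt Time = Available Production Time / Customer Demand
Takt = 527 min/day / 453 units/day
Takt = 1.16 min/unit

1.16 min/unit


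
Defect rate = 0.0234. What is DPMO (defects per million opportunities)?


DPMO = defect_rate * 1000000 = 0.0234 * 1000000

23400


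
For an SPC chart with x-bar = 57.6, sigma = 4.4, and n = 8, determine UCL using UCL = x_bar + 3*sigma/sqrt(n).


UCL = 57.6 + 3 * 4.4 / sqrt(8)

62.27


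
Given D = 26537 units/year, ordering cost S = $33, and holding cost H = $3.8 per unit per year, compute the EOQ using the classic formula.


Formula: EOQ = sqrt(2 * D * S / H)
Numerator: 2 * 26537 * 33 = 1751442
2DS/H = 1751442 / 3.8 = 460905.8
EOQ = sqrt(460905.8) = 678.9 units

678.9 units


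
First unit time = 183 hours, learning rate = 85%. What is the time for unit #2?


Formula: T_n = T_1 * (learning_rate)^(log2(n)) where learning_rate = rate/100
Doublings = log2(2) = 1
T_n = 183 * 0.85^1
T_n = 183 * 0.85 = 155.6 hours

155.6 hours


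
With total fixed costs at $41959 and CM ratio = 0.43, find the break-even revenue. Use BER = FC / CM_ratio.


Formula: BER = Fixed Costs / Contribution Margin Ratio
BER = $41959 / 0.43
BER = $97579.07 (to the nearest cent)

$97579.07


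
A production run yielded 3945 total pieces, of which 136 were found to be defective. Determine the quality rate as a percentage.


Formula: Quality Rate = Good Pieces / Total Pieces * 100
Good pieces = 3945 - 136 = 3809
QR = 3809 / 3945 * 100 = 96.6%

96.6%


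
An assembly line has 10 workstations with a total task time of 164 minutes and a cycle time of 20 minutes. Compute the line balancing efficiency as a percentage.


Formula: Efficiency = Sum of Task Times / (N_stations * CT) * 100
Total station capacity = 10 stations * 20 min = 200 min
Efficiency = 164 / 200 * 100 = 82.0%

82.0%


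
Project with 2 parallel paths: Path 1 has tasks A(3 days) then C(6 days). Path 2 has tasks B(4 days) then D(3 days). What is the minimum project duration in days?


Path 1 = 3 + 6 = 9 days
Path 2 = 4 + 3 = 7 days
Duration = max(9, 7) = 9 days

9 days


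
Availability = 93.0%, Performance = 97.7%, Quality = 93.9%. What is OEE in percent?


Formula: OEE = Availability * Performance * Quality / 10000
A * P = 93.0% * 97.7% / 100 = 90.86%
OEE = 90.86% * 93.9% / 100 = 85.3%

85.3%


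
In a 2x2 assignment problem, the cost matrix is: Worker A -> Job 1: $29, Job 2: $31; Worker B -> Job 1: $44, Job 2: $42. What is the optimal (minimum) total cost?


Option 1: A->1 + B->2 = $29 + $42 = $71
Option 2: A->2 + B->1 = $31 + $44 = $75
Min cost = min($71, $75) = $71

$71


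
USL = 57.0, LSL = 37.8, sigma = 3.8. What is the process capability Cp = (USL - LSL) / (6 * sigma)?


Cp = (57.0 - 37.8) / (6 * 3.8)

0.84


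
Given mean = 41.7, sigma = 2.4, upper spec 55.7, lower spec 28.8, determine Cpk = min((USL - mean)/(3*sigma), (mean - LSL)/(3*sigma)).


Cpu = (55.7 - 41.7) / (3 * 2.4) = 1.94
Cpl = (41.7 - 28.8) / (3 * 2.4) = 1.79
Cpk = min(1.94, 1.79) = 1.79

1.79


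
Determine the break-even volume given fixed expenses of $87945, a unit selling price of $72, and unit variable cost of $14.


Formula: BEQ = Fixed Costs / (Price - Variable Cost)
Contribution margin = $72 - $14 = $58/unit
BEQ = ceil($87945 / $58/unit) = ceil(1516.29) = 1517 units

1517 units


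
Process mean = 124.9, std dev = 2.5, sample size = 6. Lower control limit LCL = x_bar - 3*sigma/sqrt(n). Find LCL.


LCL = 124.9 - 3 * 2.5 / sqrt(6)

121.84


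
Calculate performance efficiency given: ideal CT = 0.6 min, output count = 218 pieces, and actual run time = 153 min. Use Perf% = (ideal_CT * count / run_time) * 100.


Formula: Performance = (Ideal CT * Total Count) / Run Time * 100
Ideal output time = 0.6 * 218 = 130.8 min
Performance = 130.8 / 153 * 100 = 85.5%

85.5%


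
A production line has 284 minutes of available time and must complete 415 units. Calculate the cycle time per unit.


Formula: CT = Available Time / Number of Units
CT = 284 min / 415 units
CT = 0.68 min/unit

0.68 min/unit


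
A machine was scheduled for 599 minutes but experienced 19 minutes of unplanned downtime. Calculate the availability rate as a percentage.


Formula: Availability = (Planned Time - Downtime) / Planned Time * 100
Uptime = 599 - 19 = 580 min
Availability = 580 / 599 * 100 = 96.8%

96.8%


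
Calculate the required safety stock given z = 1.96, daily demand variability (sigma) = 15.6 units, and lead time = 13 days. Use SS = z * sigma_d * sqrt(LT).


Formula: SS = z * sigma_d * sqrt(LT)
sqrt(LT) = sqrt(13) = 3.6056
SS = 1.96 * 15.6 * 3.6056
SS = 110.2 units

110.2 units


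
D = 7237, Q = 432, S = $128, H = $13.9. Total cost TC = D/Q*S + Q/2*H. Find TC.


TC = 7237/432 * 128 + 432/2 * 13.9

$5146.70


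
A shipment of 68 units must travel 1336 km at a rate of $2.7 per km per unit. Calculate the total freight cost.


TC = dist * cost * units = 1336 * 2.7 * 68 = $245289.60

$245289.60


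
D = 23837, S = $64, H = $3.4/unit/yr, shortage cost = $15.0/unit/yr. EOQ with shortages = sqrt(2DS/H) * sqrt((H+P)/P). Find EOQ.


Formula: EOQ* = sqrt(2DS/H) * sqrt((H+P)/P)
Base EOQ = sqrt(2*23837*64/3.4) = 947.31 units
Correction = sqrt((3.4+15.0)/15.0) = 1.10755
EOQ* = 947.31 * 1.10755 = 1049.2 units

1049.2 units


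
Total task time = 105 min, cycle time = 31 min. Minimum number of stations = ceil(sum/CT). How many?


Formula: N_min = ceil(Sum of Task Times / Cycle Time)
N_min = ceil(105 min / 31 min) = ceil(3.3871)
N_min = 4 stations

4
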